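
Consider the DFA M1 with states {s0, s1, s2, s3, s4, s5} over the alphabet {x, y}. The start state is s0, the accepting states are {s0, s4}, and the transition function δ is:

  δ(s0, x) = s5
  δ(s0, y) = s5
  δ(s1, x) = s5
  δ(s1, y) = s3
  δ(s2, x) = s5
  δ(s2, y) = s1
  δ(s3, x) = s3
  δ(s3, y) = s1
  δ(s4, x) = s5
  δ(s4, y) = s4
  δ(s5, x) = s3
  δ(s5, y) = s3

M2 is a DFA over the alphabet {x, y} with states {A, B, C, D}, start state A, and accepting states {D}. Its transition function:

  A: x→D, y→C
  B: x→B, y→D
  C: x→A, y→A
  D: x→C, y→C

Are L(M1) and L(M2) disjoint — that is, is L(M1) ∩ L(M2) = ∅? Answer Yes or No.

Exploring the product automaton M1 × M2 from the start pair (s0, A), following both machines on each input symbol, reaches 9 state pairs: (s0, A), (s5, D), (s5, C), (s3, C), (s3, A), (s1, A), (s3, D), (s1, C), (s5, A).
M1 accepts in {s0, s4} and M2 accepts in {D}; no reachable pair has both components accepting, so no string drives both machines to acceptance simultaneously and L(M1) ∩ L(M2) = ∅.
So no string is accepted by both, and the intersection is empty.

Yes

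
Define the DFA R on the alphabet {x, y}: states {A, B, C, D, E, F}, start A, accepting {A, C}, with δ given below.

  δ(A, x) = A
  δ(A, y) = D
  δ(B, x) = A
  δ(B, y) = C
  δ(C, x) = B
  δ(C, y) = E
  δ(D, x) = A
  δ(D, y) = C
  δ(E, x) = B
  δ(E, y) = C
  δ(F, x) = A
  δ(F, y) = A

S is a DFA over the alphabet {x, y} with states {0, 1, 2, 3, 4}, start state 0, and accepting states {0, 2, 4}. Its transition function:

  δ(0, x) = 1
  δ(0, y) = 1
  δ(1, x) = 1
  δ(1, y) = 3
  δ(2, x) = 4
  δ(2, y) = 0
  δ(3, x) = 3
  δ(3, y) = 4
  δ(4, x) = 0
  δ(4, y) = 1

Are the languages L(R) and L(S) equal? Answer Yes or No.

No

The string x is accepted by R but rejected by S.
So L(R) ≠ L(S).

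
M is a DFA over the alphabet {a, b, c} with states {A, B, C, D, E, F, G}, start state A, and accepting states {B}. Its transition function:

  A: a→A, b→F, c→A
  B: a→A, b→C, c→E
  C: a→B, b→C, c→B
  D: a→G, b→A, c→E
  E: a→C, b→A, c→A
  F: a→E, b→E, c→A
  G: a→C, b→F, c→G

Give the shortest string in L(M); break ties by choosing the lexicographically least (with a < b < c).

A breadth-first search from A reaches an accepting state first via the path A → F → E → C → B on input baaa.
No string of length < 4 is accepted (BFS exhausts all shorter strings without reaching an accepting state), and baaa is the lexicographically least accepting string of length 4.

baaa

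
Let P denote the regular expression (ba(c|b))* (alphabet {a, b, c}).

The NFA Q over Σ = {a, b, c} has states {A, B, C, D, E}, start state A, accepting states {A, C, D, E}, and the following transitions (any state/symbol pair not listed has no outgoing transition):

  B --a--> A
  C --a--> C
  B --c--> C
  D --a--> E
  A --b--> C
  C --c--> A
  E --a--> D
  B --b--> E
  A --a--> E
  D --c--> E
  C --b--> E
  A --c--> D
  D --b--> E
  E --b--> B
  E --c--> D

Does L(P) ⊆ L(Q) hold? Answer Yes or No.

Yes

Converting the expression P to a DFA (subset construction, then merging equivalent states) gives the minimal DFA with states {p0, p1, p2, p3}, start state p0, accepting states {p0} and transitions p0: a→p1, b→p2, c→p1; p1: a→p1, b→p1, c→p1; p2: a→p3, b→p1, c→p1; p3: a→p1, b→p0, c→p0.
Exploring the product automaton P × Q from the start pair (p0, A), following both machines on each input symbol, reaches 15 state pairs: (p0, A), (p1, E), (p2, C), (p1, D), (p1, B), (p3, C), (p1, A), (p1, C), (p0, E), (p2, B), (p3, A), (p0, C), (p0, D), (p2, E), (p3, D).
P accepts in {p0} and Q accepts in {A, C, D, E}. The reachable pairs whose P-component is accepting are (p0, A), (p0, E), (p0, C), (p0, D); in each of them the Q-component is accepting too, so the product for L(P) \ L(Q) (P-component accepting, Q-component rejecting) has no reachable accepting pair and the difference is empty.
Hence every string in L(P) is also in L(Q).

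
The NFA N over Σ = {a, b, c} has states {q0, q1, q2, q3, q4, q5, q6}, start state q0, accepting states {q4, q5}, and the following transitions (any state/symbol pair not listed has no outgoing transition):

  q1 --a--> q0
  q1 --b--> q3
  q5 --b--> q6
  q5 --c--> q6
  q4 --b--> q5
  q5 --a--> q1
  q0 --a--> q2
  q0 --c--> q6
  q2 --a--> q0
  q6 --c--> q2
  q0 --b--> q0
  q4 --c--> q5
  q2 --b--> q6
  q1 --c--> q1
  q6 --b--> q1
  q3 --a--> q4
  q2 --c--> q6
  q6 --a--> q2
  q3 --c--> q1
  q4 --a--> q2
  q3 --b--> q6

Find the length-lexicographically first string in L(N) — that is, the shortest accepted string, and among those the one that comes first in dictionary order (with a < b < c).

A breadth-first search from q0 reaches an accepting state first via the path q0 → q6 → q1 → q3 → q4 on input cbba.
No string of length < 4 is accepted (BFS exhausts all shorter strings without reaching an accepting state), and cbba is the lexicographically least accepting string of length 4.

cbba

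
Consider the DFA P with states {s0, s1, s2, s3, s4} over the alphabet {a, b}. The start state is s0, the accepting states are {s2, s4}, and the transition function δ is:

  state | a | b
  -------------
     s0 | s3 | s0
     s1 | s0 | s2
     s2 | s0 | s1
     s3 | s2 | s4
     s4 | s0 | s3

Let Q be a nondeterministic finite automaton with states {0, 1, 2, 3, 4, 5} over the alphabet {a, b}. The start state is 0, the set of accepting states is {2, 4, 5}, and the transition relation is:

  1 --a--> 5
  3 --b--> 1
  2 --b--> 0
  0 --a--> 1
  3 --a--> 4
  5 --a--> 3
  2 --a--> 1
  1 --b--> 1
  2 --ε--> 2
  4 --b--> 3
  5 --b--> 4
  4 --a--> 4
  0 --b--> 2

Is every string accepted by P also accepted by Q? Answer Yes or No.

No

The string ab is in L(P) but not in L(Q).
So L(P) ⊄ L(Q).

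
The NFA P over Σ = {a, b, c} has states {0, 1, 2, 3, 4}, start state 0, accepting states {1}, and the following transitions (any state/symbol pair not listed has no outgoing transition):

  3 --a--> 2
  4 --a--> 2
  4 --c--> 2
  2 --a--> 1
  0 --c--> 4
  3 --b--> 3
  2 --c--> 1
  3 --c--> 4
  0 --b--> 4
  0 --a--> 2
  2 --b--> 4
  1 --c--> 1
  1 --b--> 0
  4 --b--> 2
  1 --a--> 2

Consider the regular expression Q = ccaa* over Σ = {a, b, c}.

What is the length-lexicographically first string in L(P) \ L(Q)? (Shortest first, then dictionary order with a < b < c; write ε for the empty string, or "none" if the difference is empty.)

aa

The string aa is accepted by P but not by Q.
No shorter string lies in the difference, and aa is the lexicographically first length-2 string in L(P) \ L(Q).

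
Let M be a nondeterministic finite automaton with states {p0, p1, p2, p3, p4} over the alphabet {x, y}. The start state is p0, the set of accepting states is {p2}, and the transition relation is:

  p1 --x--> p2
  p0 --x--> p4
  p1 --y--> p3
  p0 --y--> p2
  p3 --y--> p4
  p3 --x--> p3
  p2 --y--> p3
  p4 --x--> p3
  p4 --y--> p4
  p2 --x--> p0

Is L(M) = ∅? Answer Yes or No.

No

The string y is accepted: the run p0 → p2 ends in the accepting state p2.
Since at least one string is accepted, L(M) is not empty.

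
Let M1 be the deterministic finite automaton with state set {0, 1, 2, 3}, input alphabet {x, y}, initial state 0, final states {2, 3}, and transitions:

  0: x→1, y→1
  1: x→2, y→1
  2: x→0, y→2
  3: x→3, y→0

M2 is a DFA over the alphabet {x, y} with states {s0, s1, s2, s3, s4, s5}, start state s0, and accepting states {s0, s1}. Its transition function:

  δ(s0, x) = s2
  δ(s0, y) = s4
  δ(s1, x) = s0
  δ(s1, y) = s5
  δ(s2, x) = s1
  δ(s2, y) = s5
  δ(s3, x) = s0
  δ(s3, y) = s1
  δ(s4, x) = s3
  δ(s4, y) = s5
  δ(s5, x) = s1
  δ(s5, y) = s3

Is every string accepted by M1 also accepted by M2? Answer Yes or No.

The string yx is in L(M1) but not in L(M2).
So L(M1) ⊄ L(M2).

No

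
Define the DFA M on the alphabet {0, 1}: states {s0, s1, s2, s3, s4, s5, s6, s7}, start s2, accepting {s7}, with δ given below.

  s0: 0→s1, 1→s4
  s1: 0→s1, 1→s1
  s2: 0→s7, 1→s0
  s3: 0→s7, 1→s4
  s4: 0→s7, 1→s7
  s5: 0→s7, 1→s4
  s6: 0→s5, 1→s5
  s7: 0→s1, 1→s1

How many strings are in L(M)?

3

The useful subgraph on states {s0, s2, s4, s7} is acyclic, so L(M) is finite; the longest accepting path visits 4 useful states, giving maximum string length 3.
Counting accepting paths from s2 by length: 1 of length 1, 2 of length 3. Total 3.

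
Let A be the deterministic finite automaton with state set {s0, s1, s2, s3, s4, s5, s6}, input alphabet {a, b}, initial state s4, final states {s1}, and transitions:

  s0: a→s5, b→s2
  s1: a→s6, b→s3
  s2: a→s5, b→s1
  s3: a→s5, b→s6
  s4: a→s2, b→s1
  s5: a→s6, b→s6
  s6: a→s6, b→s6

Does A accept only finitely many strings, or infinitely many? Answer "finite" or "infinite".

The useful states (reachable from s4 and able to reach an accepting state) are {s1, s2, s4}.
Restricted to these states the transition graph has no cycle, so every accepting path has bounded length and L is finite.

finite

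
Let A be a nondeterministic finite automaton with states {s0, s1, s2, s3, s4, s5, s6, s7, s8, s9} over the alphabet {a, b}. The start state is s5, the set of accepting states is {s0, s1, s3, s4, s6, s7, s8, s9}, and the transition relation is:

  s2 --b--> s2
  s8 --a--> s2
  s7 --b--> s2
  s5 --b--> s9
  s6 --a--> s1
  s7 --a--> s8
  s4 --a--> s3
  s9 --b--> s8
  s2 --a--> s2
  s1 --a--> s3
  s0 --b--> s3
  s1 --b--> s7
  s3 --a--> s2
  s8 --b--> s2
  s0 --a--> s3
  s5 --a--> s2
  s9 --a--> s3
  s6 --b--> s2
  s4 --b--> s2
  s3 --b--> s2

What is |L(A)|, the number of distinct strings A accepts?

3

The useful subgraph on states {s3, s5, s8, s9} is acyclic, so L(A) is finite; the longest accepting path visits 3 useful states, giving maximum string length 2.
Counting accepting paths from s5 by length: 1 of length 1, 2 of length 2. Total 3.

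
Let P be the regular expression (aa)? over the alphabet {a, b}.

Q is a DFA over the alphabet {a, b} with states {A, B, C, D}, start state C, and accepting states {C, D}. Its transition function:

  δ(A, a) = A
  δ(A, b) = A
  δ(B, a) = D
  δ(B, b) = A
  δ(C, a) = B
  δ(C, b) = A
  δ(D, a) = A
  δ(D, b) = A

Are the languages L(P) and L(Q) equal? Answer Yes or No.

Yes

Converting the expression P to a DFA (subset construction, then merging equivalent states) gives the minimal DFA with states {p0, p1, p2, p3}, start state p0, accepting states {p0, p3} and transitions p0: a→p1, b→p2; p1: a→p3, b→p2; p2: a→p2, b→p2; p3: a→p2, b→p2.
Exploring the product automaton P × Q from the start pair (p0, C), following both machines on each input symbol, reaches 4 state pairs: (p0, C), (p1, B), (p2, A), (p3, D).
P accepts in {p0, p3} and Q accepts in {C, D}. In every reachable pair the two components are either both accepting — (p0, C), (p3, D) — or both non-accepting, so no string is accepted by exactly one of the machines: L(P) \ L(Q) and L(Q) \ L(P) are both empty.
Hence every string is accepted by P iff it is accepted by Q, and the two languages coincide.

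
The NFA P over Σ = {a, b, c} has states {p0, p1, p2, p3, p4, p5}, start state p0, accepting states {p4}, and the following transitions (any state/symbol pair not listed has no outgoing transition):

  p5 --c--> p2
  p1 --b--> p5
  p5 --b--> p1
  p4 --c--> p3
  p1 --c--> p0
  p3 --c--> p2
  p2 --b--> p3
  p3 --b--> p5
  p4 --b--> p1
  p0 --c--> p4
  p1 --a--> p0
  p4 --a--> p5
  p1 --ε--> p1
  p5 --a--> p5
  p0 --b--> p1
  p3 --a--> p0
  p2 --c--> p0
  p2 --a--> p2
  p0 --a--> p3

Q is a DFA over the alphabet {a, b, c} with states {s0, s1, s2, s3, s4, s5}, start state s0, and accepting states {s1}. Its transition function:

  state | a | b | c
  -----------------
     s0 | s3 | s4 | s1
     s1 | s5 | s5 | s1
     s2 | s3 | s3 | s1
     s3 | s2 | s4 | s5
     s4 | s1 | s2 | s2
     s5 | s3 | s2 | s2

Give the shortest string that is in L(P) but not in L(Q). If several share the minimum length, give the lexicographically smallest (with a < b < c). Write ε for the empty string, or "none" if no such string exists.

The string cbac is accepted by P but not by Q.
No shorter string lies in the difference, and cbac is the lexicographically first length-4 string in L(P) \ L(Q).

cbac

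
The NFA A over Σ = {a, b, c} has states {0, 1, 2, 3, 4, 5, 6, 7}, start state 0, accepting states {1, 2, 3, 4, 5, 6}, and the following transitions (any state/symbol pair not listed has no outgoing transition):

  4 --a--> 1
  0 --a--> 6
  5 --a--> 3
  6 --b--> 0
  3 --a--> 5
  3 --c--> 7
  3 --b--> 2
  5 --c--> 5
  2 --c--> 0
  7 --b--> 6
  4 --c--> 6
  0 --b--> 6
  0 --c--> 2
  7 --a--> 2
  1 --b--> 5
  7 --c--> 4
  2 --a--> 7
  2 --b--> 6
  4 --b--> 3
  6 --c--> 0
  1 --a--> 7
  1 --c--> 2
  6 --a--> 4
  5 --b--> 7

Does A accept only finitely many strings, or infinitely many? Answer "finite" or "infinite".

infinite

State 0 is reachable from the start and can reach an accepting state, and it lies on the cycle 0 → 2 → 0.
Traversing that cycle any number of times yields accepted strings of unbounded length, so the language is infinite.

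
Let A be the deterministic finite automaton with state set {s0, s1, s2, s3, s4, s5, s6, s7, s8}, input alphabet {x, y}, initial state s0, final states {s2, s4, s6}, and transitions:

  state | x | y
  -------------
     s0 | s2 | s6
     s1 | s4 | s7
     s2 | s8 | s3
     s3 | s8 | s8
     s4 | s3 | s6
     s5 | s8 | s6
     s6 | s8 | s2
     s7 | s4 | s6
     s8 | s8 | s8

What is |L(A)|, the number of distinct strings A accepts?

The useful subgraph on states {s0, s2, s6} is acyclic, so L(A) is finite; the longest accepting path visits 3 useful states, giving maximum string length 2.
Counting accepting paths from s0 by length: 2 of length 1, 1 of length 2. Total 3.

3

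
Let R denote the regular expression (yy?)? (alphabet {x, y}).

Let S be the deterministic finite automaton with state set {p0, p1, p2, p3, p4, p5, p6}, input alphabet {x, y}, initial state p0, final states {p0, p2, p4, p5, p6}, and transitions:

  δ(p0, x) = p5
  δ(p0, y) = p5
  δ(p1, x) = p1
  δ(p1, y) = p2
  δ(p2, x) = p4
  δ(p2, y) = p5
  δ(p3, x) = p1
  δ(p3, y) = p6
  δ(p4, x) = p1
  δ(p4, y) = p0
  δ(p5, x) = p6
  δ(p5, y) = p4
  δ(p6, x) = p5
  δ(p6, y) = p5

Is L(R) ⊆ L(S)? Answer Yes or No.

Yes

Converting the expression R to a DFA (subset construction, then merging equivalent states) gives the minimal DFA with states {r0, r1, r2, r3}, start state r0, accepting states {r0, r2, r3} and transitions r0: x→r1, y→r2; r1: x→r1, y→r1; r2: x→r1, y→r3; r3: x→r1, y→r1.
Exploring the product automaton R × S from the start pair (r0, p0), following both machines on each input symbol, reaches 9 state pairs: (r0, p0), (r1, p5), (r2, p5), (r1, p6), (r1, p4), (r3, p4), (r1, p1), (r1, p0), (r1, p2).
R accepts in {r0, r2, r3} and S accepts in {p0, p2, p4, p5, p6}. The reachable pairs whose R-component is accepting are (r0, p0), (r2, p5), (r3, p4); in each of them the S-component is accepting too, so the product for L(R) \ L(S) (R-component accepting, S-component rejecting) has no reachable accepting pair and the difference is empty.
Hence every string in L(R) is also in L(S).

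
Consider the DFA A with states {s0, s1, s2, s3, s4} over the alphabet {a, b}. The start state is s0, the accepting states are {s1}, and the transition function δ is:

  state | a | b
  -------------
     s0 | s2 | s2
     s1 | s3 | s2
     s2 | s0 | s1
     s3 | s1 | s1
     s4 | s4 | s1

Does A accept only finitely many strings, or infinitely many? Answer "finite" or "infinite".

State s0 is reachable from the start and can reach an accepting state, and it lies on the cycle s0 → s2 → s0.
Traversing that cycle any number of times yields accepted strings of unbounded length, so the language is infinite.

infinite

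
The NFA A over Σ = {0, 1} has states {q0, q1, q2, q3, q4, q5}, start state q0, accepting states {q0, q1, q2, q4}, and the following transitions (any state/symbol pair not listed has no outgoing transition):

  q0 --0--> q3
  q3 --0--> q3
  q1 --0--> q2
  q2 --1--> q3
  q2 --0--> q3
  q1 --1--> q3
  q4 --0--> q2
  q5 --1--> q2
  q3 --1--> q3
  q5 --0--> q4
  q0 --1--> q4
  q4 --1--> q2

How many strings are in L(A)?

The useful subgraph on states {q0, q2, q4} is acyclic, so L(A) is finite; the longest accepting path visits 3 useful states, giving maximum string length 2.
Counting accepting paths from q0 by length: 1 of length 0, 1 of length 1, 2 of length 2. Total 4.

4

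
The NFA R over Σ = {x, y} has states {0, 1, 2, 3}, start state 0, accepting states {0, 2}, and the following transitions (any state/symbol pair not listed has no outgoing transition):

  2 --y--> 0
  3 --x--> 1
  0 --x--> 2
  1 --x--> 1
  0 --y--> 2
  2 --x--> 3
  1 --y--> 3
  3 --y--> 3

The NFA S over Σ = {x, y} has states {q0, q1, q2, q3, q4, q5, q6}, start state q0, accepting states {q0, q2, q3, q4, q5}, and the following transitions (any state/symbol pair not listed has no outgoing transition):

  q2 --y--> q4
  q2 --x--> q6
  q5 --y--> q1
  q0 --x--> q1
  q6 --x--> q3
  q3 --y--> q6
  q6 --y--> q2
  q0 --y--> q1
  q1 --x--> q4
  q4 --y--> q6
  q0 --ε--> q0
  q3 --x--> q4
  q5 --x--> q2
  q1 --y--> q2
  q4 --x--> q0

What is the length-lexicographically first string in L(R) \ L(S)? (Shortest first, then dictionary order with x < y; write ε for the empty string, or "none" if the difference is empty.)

The string x is accepted by R but not by S.
No shorter string lies in the difference, and x is the lexicographically first length-1 string in L(R) \ L(S).

x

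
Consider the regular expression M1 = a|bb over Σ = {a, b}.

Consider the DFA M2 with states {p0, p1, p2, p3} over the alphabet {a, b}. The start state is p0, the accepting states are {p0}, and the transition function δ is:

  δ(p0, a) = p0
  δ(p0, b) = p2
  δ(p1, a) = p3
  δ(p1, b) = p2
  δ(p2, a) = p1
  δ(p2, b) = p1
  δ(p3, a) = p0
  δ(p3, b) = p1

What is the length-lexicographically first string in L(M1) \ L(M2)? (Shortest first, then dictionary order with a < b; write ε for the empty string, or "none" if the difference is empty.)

bb

The string bb is accepted by M1 but not by M2.
No shorter string lies in the difference, and bb is the lexicographically first length-2 string in L(M1) \ L(M2).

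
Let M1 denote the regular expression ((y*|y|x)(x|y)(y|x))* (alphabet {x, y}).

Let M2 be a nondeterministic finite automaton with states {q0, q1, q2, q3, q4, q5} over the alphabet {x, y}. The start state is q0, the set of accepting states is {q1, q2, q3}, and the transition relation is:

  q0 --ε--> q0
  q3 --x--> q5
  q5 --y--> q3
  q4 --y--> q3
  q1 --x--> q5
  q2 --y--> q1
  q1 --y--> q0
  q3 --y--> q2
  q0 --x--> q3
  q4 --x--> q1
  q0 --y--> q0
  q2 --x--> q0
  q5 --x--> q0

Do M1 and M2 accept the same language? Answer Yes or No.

The empty string ε is accepted by M1 but rejected by M2.
So L(M1) ≠ L(M2).

No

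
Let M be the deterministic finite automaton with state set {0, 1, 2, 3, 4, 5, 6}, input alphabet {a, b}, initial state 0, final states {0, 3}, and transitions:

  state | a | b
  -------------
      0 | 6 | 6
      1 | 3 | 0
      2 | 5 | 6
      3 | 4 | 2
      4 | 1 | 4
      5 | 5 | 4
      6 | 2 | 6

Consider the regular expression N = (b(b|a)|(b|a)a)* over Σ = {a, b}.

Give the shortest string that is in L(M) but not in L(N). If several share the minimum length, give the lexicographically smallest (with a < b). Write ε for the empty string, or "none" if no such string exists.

The string aaabaa is accepted by M but not by N.
No shorter string lies in the difference, and aaabaa is the lexicographically first length-6 string in L(M) \ L(N).

aaabaa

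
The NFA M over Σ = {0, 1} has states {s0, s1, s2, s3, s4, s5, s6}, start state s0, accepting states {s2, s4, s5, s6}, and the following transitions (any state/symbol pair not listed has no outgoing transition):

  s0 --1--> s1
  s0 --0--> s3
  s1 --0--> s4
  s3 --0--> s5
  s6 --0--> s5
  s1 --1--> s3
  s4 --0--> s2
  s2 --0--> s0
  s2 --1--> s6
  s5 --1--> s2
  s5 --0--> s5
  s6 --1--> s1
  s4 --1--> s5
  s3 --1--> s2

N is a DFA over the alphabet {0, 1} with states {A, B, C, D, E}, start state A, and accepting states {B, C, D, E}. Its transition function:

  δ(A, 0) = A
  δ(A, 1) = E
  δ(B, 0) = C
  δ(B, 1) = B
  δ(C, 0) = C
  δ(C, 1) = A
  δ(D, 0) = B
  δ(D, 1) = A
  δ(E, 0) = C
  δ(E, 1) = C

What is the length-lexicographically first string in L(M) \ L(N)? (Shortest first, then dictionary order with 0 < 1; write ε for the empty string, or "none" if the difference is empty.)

The string 00 is accepted by M but not by N.
No shorter string lies in the difference, and 00 is the lexicographically first length-2 string in L(M) \ L(N).

00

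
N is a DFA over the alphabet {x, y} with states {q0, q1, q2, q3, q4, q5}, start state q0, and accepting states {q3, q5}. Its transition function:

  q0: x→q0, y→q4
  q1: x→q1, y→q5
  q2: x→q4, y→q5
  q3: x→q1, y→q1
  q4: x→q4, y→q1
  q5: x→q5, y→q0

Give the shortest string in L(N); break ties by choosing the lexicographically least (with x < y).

yyy

A breadth-first search from q0 reaches an accepting state first via the path q0 → q4 → q1 → q5 on input yyy.
No string of length < 3 is accepted (BFS exhausts all shorter strings without reaching an accepting state), and yyy is the lexicographically least accepting string of length 3.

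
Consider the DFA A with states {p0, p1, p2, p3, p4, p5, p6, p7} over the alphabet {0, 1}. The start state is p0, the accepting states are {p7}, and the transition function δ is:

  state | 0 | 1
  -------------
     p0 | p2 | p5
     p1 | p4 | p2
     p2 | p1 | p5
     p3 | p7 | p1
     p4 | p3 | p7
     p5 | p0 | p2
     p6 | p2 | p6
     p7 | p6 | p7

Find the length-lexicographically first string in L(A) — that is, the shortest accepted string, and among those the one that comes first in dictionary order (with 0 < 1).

A breadth-first search from p0 reaches an accepting state first via the path p0 → p2 → p1 → p4 → p7 on input 0001.
No string of length < 4 is accepted (BFS exhausts all shorter strings without reaching an accepting state), and 0001 is the lexicographically least accepting string of length 4.

0001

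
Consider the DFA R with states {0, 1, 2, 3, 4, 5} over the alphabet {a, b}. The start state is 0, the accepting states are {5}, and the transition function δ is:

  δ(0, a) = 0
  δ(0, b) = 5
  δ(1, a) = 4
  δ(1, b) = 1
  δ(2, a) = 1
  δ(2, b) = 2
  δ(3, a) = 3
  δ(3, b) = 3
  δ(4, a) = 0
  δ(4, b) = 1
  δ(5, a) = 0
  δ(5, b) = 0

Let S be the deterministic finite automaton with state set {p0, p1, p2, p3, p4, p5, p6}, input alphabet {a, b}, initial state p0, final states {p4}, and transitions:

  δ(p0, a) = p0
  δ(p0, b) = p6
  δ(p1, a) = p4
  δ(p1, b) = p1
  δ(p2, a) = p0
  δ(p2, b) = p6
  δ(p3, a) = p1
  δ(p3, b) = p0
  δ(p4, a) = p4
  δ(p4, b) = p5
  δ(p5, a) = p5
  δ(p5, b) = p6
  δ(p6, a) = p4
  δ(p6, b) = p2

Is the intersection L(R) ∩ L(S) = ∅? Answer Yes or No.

Exploring the product automaton R × S from the start pair (0, p0), following both machines on each input symbol, reaches 8 state pairs: (0, p0), (5, p6), (0, p4), (0, p2), (5, p5), (0, p5), (0, p6), (5, p2).
R accepts in {5} and S accepts in {p4}; no reachable pair has both components accepting, so no string drives both machines to acceptance simultaneously and L(R) ∩ L(S) = ∅.
So no string is accepted by both, and the intersection is empty.

Yes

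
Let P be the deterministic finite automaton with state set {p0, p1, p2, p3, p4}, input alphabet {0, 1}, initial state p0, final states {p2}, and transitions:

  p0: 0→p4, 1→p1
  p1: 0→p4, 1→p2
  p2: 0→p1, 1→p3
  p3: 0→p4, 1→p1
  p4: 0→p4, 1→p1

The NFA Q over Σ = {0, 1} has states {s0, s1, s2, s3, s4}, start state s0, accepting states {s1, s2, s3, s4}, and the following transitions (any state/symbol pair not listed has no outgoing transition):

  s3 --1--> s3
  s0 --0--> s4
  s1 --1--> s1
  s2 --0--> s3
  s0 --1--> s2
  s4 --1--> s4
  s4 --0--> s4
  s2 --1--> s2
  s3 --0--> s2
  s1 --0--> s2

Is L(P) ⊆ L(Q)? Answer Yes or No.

Exploring the product automaton P × Q from the start pair (p0, s0), following both machines on each input symbol, reaches 13 state pairs: (p0, s0), (p4, s4), (p1, s2), (p1, s4), (p4, s3), (p2, s2), (p2, s4), (p4, s2), (p1, s3), (p3, s2), (p3, s4), (p2, s3), (p3, s3).
P accepts in {p2} and Q accepts in {s1, s2, s3, s4}. The reachable pairs whose P-component is accepting are (p2, s2), (p2, s4), (p2, s3); in each of them the Q-component is accepting too, so the product for L(P) \ L(Q) (P-component accepting, Q-component rejecting) has no reachable accepting pair and the difference is empty.
Hence every string in L(P) is also in L(Q).

Yes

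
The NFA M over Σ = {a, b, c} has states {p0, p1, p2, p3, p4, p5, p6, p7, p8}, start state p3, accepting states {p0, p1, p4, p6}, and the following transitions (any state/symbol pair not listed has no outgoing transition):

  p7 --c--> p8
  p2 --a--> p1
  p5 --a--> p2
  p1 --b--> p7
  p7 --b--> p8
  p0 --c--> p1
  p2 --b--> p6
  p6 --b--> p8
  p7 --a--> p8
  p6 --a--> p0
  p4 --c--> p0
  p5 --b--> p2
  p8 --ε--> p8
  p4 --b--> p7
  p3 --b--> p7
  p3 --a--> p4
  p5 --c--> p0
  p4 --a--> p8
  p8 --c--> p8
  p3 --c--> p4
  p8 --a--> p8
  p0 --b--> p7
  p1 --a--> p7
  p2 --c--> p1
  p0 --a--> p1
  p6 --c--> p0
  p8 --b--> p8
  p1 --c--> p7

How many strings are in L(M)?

The useful subgraph on states {p0, p1, p3, p4} is acyclic, so L(M) is finite; the longest accepting path visits 4 useful states, giving maximum string length 3.
Counting accepting paths from p3 by length: 2 of length 1, 2 of length 2, 4 of length 3. Total 8.

8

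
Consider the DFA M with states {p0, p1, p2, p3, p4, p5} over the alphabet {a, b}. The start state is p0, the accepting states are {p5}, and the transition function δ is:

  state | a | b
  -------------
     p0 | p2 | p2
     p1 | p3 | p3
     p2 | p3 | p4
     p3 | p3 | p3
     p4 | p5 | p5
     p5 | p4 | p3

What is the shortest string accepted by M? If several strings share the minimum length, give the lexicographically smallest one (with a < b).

A breadth-first search from p0 reaches an accepting state first via the path p0 → p2 → p4 → p5 on input aba.
No string of length < 3 is accepted (BFS exhausts all shorter strings without reaching an accepting state), and aba is the lexicographically least accepting string of length 3.

aba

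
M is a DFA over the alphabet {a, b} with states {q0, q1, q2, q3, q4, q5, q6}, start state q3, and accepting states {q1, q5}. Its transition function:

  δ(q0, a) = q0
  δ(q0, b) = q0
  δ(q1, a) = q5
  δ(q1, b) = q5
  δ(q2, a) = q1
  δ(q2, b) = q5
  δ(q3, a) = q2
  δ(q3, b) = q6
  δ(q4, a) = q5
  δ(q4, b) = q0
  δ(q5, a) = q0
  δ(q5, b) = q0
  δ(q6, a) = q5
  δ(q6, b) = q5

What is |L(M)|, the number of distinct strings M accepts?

6

The useful subgraph on states {q1, q2, q3, q5, q6} is acyclic, so L(M) is finite; the longest accepting path visits 4 useful states, giving maximum string length 3.
Counting accepting paths from q3 by length: 4 of length 2, 2 of length 3. Total 6.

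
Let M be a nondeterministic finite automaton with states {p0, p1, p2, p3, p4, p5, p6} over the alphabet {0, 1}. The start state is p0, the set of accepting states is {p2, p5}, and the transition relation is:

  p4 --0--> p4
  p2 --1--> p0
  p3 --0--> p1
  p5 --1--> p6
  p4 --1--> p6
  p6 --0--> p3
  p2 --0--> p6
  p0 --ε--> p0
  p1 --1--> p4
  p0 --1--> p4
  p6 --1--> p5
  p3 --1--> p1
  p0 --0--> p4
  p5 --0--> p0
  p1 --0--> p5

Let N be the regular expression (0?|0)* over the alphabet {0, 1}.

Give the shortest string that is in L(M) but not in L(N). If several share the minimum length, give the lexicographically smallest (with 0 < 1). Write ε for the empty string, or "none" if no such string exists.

The string 011 is accepted by M but not by N.
No shorter string lies in the difference, and 011 is the lexicographically first length-3 string in L(M) \ L(N).

011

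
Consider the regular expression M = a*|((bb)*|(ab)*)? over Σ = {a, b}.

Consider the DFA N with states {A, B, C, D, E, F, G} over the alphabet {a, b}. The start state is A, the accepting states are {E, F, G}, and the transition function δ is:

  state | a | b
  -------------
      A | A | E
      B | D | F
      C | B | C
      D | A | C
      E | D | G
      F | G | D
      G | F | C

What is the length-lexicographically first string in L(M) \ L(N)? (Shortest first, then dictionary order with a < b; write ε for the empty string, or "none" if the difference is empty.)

The empty string ε is accepted by M but not by N.
Since ε is the unique shortest string, it is the required witness.

ε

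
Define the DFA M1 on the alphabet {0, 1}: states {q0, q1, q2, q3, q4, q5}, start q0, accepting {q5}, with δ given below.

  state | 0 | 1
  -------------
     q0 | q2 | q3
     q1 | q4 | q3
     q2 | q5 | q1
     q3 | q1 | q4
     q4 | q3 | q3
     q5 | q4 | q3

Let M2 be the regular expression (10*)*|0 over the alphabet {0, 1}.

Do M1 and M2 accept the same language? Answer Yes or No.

No

The string 00 is accepted by M1 but rejected by M2.
So L(M1) ≠ L(M2).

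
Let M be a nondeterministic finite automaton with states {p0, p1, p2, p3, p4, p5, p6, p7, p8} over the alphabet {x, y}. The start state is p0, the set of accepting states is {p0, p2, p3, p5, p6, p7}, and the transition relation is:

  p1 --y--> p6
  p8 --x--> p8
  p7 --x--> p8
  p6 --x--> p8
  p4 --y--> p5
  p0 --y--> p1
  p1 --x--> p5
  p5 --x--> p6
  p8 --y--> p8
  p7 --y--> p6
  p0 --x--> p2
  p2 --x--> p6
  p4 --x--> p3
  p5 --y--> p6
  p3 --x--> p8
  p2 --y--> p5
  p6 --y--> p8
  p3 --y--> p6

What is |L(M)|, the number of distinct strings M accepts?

The useful subgraph on states {p0, p1, p2, p5, p6} is acyclic, so L(M) is finite; the longest accepting path visits 4 useful states, giving maximum string length 3.
Counting accepting paths from p0 by length: 1 of length 0, 1 of length 1, 4 of length 2, 4 of length 3. Total 10.

10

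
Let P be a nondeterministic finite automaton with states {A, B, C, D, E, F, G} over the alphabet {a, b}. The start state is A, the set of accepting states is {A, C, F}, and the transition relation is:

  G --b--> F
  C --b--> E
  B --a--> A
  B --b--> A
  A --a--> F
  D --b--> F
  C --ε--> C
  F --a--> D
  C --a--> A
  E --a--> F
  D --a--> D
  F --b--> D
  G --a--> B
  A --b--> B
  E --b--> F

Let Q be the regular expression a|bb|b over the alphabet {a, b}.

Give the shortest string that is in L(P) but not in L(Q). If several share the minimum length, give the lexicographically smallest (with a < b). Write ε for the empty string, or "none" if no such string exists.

ε

The empty string ε is accepted by P but not by Q.
Since ε is the unique shortest string, it is the required witness.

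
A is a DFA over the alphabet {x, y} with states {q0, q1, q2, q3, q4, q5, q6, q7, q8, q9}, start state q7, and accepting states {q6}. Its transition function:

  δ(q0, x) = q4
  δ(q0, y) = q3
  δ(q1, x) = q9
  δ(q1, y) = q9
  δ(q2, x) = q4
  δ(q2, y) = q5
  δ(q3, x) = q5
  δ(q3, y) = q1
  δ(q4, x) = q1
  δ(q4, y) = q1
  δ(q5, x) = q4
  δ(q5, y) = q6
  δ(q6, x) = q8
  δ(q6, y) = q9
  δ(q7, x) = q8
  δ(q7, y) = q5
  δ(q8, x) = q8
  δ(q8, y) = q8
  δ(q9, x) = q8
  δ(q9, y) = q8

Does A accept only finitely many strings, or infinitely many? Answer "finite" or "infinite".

The useful states (reachable from q7 and able to reach an accepting state) are {q5, q6, q7}.
Restricted to these states the transition graph has no cycle, so every accepting path has bounded length and L is finite.

finite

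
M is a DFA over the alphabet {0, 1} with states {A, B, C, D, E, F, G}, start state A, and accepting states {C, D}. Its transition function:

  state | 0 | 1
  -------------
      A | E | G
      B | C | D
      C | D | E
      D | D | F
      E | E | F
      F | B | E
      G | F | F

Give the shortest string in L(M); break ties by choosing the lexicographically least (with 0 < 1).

0100

A breadth-first search from A reaches an accepting state first via the path A → E → F → B → C on input 0100.
No string of length < 4 is accepted (BFS exhausts all shorter strings without reaching an accepting state), and 0100 is the lexicographically least accepting string of length 4.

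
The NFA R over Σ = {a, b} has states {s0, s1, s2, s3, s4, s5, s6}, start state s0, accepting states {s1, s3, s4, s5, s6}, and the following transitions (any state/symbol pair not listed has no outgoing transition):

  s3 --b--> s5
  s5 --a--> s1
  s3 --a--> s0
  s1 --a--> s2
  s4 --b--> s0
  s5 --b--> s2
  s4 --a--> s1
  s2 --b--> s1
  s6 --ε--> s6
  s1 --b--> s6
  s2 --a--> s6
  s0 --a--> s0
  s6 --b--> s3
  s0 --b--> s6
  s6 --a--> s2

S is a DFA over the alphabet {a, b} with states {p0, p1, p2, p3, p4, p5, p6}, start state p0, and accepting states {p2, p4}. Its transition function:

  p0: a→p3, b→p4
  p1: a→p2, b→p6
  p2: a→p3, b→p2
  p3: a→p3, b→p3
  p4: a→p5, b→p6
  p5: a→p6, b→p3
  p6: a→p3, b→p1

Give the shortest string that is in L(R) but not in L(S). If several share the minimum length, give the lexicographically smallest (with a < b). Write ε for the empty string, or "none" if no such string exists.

ab

The string ab is accepted by R but not by S.
No shorter string lies in the difference, and ab is the lexicographically first length-2 string in L(R) \ L(S).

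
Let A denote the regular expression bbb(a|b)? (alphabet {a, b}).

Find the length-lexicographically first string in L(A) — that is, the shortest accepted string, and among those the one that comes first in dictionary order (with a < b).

bbb

By inspection of the expression, no string of length less than 3 matches, and bbb is the lexicographically first match of length 3.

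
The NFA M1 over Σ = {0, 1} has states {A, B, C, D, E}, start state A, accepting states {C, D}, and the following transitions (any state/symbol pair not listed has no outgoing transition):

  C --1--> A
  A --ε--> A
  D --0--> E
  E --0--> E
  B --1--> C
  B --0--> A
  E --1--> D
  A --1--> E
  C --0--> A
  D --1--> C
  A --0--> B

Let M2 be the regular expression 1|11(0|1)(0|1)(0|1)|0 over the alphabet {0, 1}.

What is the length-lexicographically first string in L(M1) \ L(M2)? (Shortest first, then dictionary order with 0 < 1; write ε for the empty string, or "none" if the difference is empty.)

01

The string 01 is accepted by M1 but not by M2.
No shorter string lies in the difference, and 01 is the lexicographically first length-2 string in L(M1) \ L(M2).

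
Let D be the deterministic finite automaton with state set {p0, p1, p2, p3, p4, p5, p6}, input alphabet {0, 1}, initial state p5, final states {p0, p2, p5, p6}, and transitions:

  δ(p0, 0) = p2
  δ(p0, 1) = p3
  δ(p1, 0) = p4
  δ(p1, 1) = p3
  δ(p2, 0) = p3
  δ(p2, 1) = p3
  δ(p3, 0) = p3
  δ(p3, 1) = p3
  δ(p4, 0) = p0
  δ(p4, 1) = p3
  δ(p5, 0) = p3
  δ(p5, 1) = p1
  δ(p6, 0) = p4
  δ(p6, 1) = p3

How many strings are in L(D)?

The useful subgraph on states {p0, p1, p2, p4, p5} is acyclic, so L(D) is finite; the longest accepting path visits 5 useful states, giving maximum string length 4.
Counting accepting paths from p5 by length: 1 of length 0, 1 of length 3, 1 of length 4. Total 3.

3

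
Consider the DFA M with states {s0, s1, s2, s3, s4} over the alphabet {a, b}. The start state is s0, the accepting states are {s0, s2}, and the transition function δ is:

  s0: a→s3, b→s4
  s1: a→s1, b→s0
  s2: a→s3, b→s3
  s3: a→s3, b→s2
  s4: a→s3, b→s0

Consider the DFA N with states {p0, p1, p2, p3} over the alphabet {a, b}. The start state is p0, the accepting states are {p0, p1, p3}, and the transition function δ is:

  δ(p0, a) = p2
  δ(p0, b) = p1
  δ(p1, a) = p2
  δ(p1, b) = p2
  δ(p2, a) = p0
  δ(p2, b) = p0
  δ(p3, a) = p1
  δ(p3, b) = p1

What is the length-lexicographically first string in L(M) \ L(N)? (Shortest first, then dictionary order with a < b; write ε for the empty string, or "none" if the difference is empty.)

bb

The string bb is accepted by M but not by N.
No shorter string lies in the difference, and bb is the lexicographically first length-2 string in L(M) \ L(N).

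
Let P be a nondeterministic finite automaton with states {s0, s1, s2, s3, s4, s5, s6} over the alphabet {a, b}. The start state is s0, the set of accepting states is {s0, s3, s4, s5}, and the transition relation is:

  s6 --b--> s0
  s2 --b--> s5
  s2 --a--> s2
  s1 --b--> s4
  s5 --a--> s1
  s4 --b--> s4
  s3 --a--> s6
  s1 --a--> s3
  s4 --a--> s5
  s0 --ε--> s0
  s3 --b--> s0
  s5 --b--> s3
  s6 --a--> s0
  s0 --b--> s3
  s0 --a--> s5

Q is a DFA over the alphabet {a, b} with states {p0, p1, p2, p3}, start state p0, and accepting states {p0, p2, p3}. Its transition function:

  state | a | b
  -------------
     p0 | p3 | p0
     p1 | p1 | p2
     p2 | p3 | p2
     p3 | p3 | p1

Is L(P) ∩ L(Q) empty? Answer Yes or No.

No

The empty string ε is accepted by both P and Q.
Hence L(P) ∩ L(Q) ≠ ∅.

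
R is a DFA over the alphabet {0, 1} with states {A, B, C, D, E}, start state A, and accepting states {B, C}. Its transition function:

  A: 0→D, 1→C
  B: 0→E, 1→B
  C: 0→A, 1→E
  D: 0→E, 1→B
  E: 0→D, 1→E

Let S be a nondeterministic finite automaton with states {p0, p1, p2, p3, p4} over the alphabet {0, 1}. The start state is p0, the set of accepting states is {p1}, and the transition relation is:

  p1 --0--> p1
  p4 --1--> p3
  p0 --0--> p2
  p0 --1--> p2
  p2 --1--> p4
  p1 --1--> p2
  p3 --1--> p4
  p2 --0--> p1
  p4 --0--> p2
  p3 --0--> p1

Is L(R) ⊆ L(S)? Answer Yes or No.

No

The string 1 is in L(R) but not in L(S).
So L(R) ⊄ L(S).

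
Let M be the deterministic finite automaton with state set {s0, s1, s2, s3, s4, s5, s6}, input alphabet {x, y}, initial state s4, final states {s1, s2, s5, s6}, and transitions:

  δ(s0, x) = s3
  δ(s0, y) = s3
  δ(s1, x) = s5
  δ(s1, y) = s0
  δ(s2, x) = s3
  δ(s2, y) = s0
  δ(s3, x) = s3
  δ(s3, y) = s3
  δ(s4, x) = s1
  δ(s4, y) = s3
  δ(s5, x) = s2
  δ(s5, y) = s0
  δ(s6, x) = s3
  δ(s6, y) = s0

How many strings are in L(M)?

3

The useful subgraph on states {s1, s2, s4, s5} is acyclic, so L(M) is finite; the longest accepting path visits 4 useful states, giving maximum string length 3.
Counting accepting paths from s4 by length: 1 of length 1, 1 of length 2, 1 of length 3. Total 3.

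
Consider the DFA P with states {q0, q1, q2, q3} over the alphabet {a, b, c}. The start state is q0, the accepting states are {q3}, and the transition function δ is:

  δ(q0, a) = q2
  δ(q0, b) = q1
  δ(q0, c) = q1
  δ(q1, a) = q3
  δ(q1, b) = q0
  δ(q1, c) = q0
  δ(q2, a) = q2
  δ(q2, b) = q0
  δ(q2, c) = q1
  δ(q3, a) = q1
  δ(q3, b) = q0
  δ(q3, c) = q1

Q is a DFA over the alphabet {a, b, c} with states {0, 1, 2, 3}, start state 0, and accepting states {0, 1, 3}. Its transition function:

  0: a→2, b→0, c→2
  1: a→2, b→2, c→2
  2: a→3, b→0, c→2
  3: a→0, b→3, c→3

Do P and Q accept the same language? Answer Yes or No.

The string ba is accepted by P but rejected by Q.
So L(P) ≠ L(Q).

No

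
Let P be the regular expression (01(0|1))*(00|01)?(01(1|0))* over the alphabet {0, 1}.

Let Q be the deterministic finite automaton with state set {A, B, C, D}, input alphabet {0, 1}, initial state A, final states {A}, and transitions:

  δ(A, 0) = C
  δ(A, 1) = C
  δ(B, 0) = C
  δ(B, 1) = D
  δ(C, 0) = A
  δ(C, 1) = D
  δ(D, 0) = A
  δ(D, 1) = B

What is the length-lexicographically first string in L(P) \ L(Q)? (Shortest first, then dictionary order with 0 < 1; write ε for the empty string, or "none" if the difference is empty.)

The string 01 is accepted by P but not by Q.
No shorter string lies in the difference, and 01 is the lexicographically first length-2 string in L(P) \ L(Q).

01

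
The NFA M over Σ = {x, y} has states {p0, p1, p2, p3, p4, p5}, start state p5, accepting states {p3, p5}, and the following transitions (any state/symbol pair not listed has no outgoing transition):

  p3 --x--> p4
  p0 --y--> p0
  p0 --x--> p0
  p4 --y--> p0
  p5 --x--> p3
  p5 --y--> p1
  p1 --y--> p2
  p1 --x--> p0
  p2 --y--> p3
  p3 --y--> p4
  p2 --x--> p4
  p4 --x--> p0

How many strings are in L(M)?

The useful subgraph on states {p1, p2, p3, p5} is acyclic, so L(M) is finite; the longest accepting path visits 4 useful states, giving maximum string length 3.
Counting accepting paths from p5 by length: 1 of length 0, 1 of length 1, 1 of length 3. Total 3.

3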